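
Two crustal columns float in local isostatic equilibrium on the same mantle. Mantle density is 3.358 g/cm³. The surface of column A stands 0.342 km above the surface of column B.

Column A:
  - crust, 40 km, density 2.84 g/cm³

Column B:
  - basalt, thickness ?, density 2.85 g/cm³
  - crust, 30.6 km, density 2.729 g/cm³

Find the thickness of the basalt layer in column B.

Take the compensation level at the base of the deeper column (depth z_c below the surface of column A) and equate Σ ρ_i t_i down to z_c; mantle fills any gap and the z_c terms cancel.
Column A: 40×2.84 + (z_c − 40)×3.358
Column B: 0.342×0 + x×2.85 + 30.6×2.729 + (z_c − 0.342 − 30.6 − x)×3.358
The z_c×3.358 term appears on both sides and cancels. Collect the known terms of each column as K = Σ(ρt)_known − 3.358 × (depth of known layers): K_A = 113.6 − 3.358×40 = −20.72; K_B = 83.5074 − 3.358×(0.342 + 30.6) = −20.395836.
Balance: K_A = K_B − x×(3.358 − 2.85), so x = (K_B − K_A)/(3.358 − 2.85) = 0.324164/0.508 = 0.638 km.

0.638 km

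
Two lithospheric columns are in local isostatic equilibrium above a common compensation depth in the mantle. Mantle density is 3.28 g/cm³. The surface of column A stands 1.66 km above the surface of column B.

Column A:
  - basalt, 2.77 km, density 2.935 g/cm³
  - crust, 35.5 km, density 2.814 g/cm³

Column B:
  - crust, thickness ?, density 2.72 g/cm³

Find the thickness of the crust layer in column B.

Take the compensation level at the base of the deeper column (depth z_c below the surface of column A) and equate Σ ρ_i t_i down to z_c; mantle fills any gap and the z_c terms cancel.
Column A: 2.77×2.935 + 35.5×2.814 + (z_c − 38.27)×3.28
Column B: 1.66×0 + x×2.72 + (z_c − 1.66 − 0 − x)×3.28
The z_c×3.28 term appears on both sides and cancels. Collect the known terms of each column as K = Σ(ρt)_known − 3.28 × (depth of known layers): K_A = 108.02695 − 3.28×38.27 = −17.49865; K_B = 0 − 3.28×(1.66 + 0) = −5.4448.
Balance: K_A = K_B − x×(3.28 − 2.72), so x = (K_B − K_A)/(3.28 − 2.72) = 12.0538/0.56 = 21.5 km.

21.5 km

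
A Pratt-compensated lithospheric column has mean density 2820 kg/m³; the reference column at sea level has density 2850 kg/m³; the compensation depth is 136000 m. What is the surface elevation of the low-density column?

1450 m

ρ_ref D = ρ (D + h) → h = D (ρ_ref − ρ)/ρ.
h = 136000 m × (2850 − 2820)/2820 = 1450 m.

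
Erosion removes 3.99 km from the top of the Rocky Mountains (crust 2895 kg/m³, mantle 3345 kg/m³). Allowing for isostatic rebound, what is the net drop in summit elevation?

0.537 km

Rebound u = e ρ_c/ρ_m = 3.99 km × 2895/3345 = 3.453 km.
Net surface drop = e − u = 3.99 km − 3.453 km = e (ρ_m − ρ_c)/ρ_m = 0.537 km.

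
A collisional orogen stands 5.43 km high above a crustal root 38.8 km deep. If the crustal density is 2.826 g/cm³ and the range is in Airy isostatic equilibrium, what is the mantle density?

3.22 g/cm³

Airy balance: ρ_c h = (ρ_m − ρ_c) r → ρ_m = ρ_c (1 + h/r).
ρ_m = 2.826 × (1 + 5.43 km/38.8 km) = 3.22 g/cm³.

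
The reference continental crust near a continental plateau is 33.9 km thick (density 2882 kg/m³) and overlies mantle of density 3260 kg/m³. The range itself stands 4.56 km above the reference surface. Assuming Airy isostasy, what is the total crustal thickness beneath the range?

Root depth r = h ρ_c / (ρ_m − ρ_c) = 4.56 km × 2882 / 378 = 34.77 km.
Total thickness = T + h + r = 33.9 km + 4.56 km + 34.77 km = 73.2 km.

73.2 km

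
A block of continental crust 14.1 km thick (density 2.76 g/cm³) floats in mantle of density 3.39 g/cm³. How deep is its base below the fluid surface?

Draft d = t ρ_obj/ρ_fluid = 14.1 km × 2.76/3.39 = 11.5 km.

11.5 km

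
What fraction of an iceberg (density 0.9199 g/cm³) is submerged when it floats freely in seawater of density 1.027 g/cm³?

0.896

Submerged fraction = ρ_obj/ρ_fluid = 0.9199/1.027 = 0.896.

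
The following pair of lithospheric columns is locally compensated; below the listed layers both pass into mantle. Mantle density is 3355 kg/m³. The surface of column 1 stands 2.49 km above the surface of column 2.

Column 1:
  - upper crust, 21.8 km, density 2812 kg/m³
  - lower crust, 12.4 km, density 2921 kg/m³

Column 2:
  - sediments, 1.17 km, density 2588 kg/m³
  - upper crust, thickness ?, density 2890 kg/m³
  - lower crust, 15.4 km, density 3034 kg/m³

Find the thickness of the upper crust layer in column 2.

Take the compensation level at the base of the deeper column (depth z_c below the surface of column 1) and equate Σ ρ_i t_i down to z_c; mantle fills any gap and the z_c terms cancel.
Column 1: 21.8×2812 + 12.4×2921 + (z_c − 34.2)×3355
Column 2: 2.49×0 + 1.17×2588 + x×2890 + 15.4×3034 + (z_c − 2.49 − 16.57 − x)×3355
The z_c×3355 term appears on both sides and cancels. Collect the known terms of each column as K = Σ(ρt)_known − 3355 × (depth of known layers): K_1 = 97522 − 3355×34.2 = −17219; K_2 = 49751.56 − 3355×(2.49 + 16.57) = −14194.74.
Balance: K_1 = K_2 − x×(3355 − 2890), so x = (K_2 − K_1)/(3355 − 2890) = 3024.26/465 = 6.5 km.

6.5 km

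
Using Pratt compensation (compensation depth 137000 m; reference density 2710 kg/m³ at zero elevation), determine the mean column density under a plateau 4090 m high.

Pratt balance: ρ_ref D = ρ (D + h).
ρ = ρ_ref D/(D + h) = 2710 × 137000 m/(137000 m + 4090 m) = 2630 kg/m³.

2630 kg/m³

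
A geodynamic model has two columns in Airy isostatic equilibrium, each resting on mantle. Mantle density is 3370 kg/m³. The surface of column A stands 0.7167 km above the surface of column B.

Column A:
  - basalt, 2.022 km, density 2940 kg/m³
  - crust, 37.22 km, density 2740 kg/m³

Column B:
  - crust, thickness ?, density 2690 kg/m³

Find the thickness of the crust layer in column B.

32.2 km

Take the compensation level at the base of the deeper column (depth z_c below the surface of column A) and equate Σ ρ_i t_i down to z_c; mantle fills any gap and the z_c terms cancel.
Column A: 2.022×2940 + 37.22×2740 + (z_c − 39.242)×3370
Column B: 0.7167×0 + x×2690 + (z_c − 0.7167 − 0 − x)×3370
The z_c×3370 term appears on both sides and cancels. Collect the known terms of each column as K = Σ(ρt)_known − 3370 × (depth of known layers): K_A = 107927.48 − 3370×39.242 = −24318.06; K_B = 0 − 3370×(0.7167 + 0) = −2415.279.
Balance: K_A = K_B − x×(3370 − 2690), so x = (K_B − K_A)/(3370 − 2690) = 21902.8/680 = 32.2 km.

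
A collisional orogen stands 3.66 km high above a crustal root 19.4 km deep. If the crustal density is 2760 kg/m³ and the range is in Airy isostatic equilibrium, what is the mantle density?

Airy balance: ρ_c h = (ρ_m − ρ_c) r → ρ_m = ρ_c (1 + h/r).
ρ_m = 2760 × (1 + 3.66 km/19.4 km) = 3280 kg/m³.

3280 kg/m³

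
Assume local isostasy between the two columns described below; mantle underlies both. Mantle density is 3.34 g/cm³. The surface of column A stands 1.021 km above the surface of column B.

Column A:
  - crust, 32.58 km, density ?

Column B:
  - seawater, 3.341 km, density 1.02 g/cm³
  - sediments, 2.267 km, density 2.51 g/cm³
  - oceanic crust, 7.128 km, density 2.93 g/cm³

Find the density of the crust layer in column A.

Take the compensation level at the base of the deeper column (depth z_c below the surface of column A) and equate Σ ρ_i t_i down to z_c; mantle fills any gap and the z_c terms cancel.
Column A: 32.58×ρ + (z_c − 32.58)×3.34
Column B: 1.021×0 + 3.341×1.02 + 2.267×2.51 + 7.128×2.93 + (z_c − 1.021 − 12.736)×3.34
The z_c×3.34 term appears on both sides and cancels. Collect the known terms of each column as K = Σ(ρt)_known − 3.34 × (depth of known layers): K_A = 0 − 3.34×32.58 = −108.8172; K_B = 29.98303 − 3.34×(1.021 + 12.736) = −15.96535.
Balance: K_A + 32.58×ρ = K_B, so ρ = (K_B − K_A)/32.58 = 92.8518/32.58 = 2.85 g/cm³.

2.85 g/cm³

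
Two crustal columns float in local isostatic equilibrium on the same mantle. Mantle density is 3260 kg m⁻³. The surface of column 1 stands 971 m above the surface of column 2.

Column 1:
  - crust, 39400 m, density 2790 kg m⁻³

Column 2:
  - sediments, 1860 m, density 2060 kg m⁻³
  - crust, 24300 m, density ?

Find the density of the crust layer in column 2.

2720 kg m⁻³

Take the compensation level at the base of the deeper column (depth z_c below the surface of column 1) and equate Σ ρ_i t_i down to z_c; mantle fills any gap and the z_c terms cancel.
Column 1: 39400×2790 + (z_c − 39400)×3260
Column 2: 971×0 + 1860×2060 + 24300×ρ + (z_c − 971 − 26160)×3260
The z_c×3260 term appears on both sides and cancels. Collect the known terms of each column as K = Σ(ρt)_known − 3260 × (depth of known layers): K_1 = 109926000 − 3260×39400 = −18518000; K_2 = 3831600 − 3260×(971 + 26160) = −84615460.
Balance: K_1 = K_2 + 24300×ρ, so ρ = (K_1 − K_2)/24300 = 66097500/24300 = 2720 kg m⁻³.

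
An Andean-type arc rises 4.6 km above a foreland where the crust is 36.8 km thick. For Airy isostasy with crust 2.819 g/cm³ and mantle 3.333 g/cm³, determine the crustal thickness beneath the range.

66.6 km

Root depth r = h ρ_c / (ρ_m − ρ_c) = 4.6 km × 2.819 / 0.514 = 25.23 km.
Total thickness = T + h + r = 36.8 km + 4.6 km + 25.23 km = 66.6 km.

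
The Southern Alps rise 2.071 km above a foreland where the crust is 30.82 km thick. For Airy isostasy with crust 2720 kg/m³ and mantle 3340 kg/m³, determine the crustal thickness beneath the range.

42 km

Root depth r = h ρ_c / (ρ_m − ρ_c) = 2.071 km × 2720 / 620 = 9.086 km.
Total thickness = T + h + r = 30.82 km + 2.071 km + 9.086 km = 42 km.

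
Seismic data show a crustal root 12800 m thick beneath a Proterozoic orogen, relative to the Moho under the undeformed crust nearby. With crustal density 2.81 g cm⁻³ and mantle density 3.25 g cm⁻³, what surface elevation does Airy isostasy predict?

Equating mass per unit area of the two columns: ρ_c h = (ρ_m − ρ_c) r.
h = r (ρ_m − ρ_c) / ρ_c = 12800 m × (3.25 − 2.81) / 2.81 = 2000 m.

2000 m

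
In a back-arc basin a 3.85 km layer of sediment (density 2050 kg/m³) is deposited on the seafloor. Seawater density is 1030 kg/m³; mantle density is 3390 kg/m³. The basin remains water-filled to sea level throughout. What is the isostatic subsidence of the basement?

1.66 km

Submarine loading: the sediment displaces seawater, and the subsidence is in turn flooded, so s (ρ_m − ρ_w) = t (ρ_sed − ρ_w).
s = 3.85 km × (2050 − 1030) / (3390 − 1030) = 1.66 km.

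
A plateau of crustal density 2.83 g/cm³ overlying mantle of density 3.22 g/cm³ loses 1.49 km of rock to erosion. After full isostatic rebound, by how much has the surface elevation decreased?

0.18 km

Rebound u = e ρ_c/ρ_m = 1.49 km × 2.83/3.22 = 1.31 km.
Net surface drop = e − u = 1.49 km − 1.31 km = e (ρ_m − ρ_c)/ρ_m = 0.18 km.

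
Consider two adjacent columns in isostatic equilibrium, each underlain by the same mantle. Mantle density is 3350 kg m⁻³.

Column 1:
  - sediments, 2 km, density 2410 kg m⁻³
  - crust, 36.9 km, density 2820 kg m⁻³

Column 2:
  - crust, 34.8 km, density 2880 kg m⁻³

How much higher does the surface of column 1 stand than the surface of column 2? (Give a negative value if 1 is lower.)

For any compensation level in the mantle, the mantle terms cancel and isostasy reduces to e = (Σt_1 − Σt_2) − (Σ(ρt)_1 − Σ(ρt)_2) / ρ_m.
Σt_1 = 38.9 km; Σt_2 = 34.8 km; Σ(ρt)_1 = 108878; Σ(ρt)_2 = 100224 (in km·kg m⁻³).
e = (38.9 − 34.8) − (108878 − 100224) / 3350 = 1.52 km.

1.52 km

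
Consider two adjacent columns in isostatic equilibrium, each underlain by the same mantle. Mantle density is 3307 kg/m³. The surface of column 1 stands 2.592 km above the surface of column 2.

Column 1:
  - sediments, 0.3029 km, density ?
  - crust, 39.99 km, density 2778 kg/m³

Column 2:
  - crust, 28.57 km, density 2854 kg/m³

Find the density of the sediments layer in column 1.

2120 kg/m³

Take the compensation level at the base of the deeper column (depth z_c below the surface of column 1) and equate Σ ρ_i t_i down to z_c; mantle fills any gap and the z_c terms cancel.
Column 1: 0.3029×ρ + 39.99×2778 + (z_c − 40.2929)×3307
Column 2: 2.592×0 + 28.57×2854 + (z_c − 2.592 − 28.57)×3307
The z_c×3307 term appears on both sides and cancels. Collect the known terms of each column as K = Σ(ρt)_known − 3307 × (depth of known layers): K_1 = 111092.22 − 3307×40.2929 = −22156.4003; K_2 = 81538.78 − 3307×(2.592 + 28.57) = −21513.954.
Balance: K_1 + 0.3029×ρ = K_2, so ρ = (K_2 − K_1)/0.3029 = 642.446/0.3029 = 2120 kg/m³.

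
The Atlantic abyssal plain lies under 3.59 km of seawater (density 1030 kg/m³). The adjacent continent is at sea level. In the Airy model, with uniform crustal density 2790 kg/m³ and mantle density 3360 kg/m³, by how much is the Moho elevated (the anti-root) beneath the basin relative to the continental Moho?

11.1 km

In Airy isostatic equilibrium: replacing crust with seawater at the top is compensated by replacing crust with mantle at the base: d (ρ_c − ρ_w) = a (ρ_m − ρ_c).
a = d (ρ_c − ρ_w)/(ρ_m − ρ_c) = 3.59 km × 1760/570 = 11.1 km.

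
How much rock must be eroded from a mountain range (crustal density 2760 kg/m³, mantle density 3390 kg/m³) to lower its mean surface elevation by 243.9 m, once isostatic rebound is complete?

1310 m

Net drop Δ = e − u = e − e ρ_c/ρ_m = e (ρ_m − ρ_c)/ρ_m.
e = Δ ρ_m/(ρ_m − ρ_c) = 243.9 m × 3390/630 = 1310 m.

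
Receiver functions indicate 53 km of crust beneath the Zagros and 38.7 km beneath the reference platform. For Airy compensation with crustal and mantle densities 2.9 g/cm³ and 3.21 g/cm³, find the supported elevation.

1.38 km

Excess crust Δ = 53 km − 38.7 km = 14.3 km, split between elevation h and root r with h + r = Δ.
Airy balance ρ_c h = (ρ_m − ρ_c) r gives r = h ρ_c/(ρ_m − ρ_c), so h (1 + ρ_c/(ρ_m − ρ_c)) = Δ, i.e. h = Δ (ρ_m − ρ_c)/ρ_m.
h = 14.3 km × 0.31/3.21 = 1.38 km.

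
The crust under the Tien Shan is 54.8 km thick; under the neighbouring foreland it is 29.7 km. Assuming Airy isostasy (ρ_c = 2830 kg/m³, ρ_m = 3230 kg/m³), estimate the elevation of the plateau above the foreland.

3.11 km

Excess crust Δ = 54.8 km − 29.7 km = 25.1 km, split between elevation h and root r with h + r = Δ.
Airy balance ρ_c h = (ρ_m − ρ_c) r gives r = h ρ_c/(ρ_m − ρ_c), so h (1 + ρ_c/(ρ_m − ρ_c)) = Δ, i.e. h = Δ (ρ_m − ρ_c)/ρ_m.
h = 25.1 km × 400/3230 = 3.11 km.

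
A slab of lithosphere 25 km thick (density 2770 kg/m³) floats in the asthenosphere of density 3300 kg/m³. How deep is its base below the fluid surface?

Draft d = t ρ_obj/ρ_fluid = 25 km × 2770/3300 = 21 km.

21 km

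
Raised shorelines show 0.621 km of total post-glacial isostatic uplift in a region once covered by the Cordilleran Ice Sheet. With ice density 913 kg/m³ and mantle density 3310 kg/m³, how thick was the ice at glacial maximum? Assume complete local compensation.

2.25 km

u = t ρ_ice/ρ_m → t = u ρ_m/ρ_ice = 0.621 km × 3310/913 = 2.25 km.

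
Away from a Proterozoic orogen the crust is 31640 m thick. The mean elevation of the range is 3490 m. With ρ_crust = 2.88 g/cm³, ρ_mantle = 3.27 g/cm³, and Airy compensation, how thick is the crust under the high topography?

Root depth r = h ρ_c / (ρ_m − ρ_c) = 3490 m × 2.88 / 0.39 = 25770 m.
Total thickness = T + h + r = 31640 m + 3490 m + 25770 m = 60900 m.

60900 m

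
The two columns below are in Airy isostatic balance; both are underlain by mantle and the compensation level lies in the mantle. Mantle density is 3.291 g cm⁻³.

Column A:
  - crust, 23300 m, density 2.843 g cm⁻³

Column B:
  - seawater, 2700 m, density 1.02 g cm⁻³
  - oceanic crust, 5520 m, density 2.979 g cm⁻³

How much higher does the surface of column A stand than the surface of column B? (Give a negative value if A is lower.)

785 m

For any compensation level in the mantle, the mantle terms cancel and isostasy reduces to e = (Σt_A − Σt_B) − (Σ(ρt)_A − Σ(ρt)_B) / ρ_m.
Σt_A = 23300 m; Σt_B = 8220 m; Σ(ρt)_A = 66241.9; Σ(ρt)_B = 19198.08 (in m·g cm⁻³).
e = (23300 − 8220) − (66241.9 − 19198.08) / 3.291 = 785 m.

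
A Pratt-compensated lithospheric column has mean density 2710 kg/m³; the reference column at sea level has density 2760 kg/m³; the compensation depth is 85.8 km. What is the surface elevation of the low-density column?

ρ_ref D = ρ (D + h) → h = D (ρ_ref − ρ)/ρ.
h = 85.8 km × (2760 − 2710)/2710 = 1.58 km.

1.58 km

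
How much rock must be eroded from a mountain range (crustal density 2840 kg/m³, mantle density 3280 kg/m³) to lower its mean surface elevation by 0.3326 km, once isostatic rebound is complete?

2.48 km

Net drop Δ = e − u = e − e ρ_c/ρ_m = e (ρ_m − ρ_c)/ρ_m.
e = Δ ρ_m/(ρ_m − ρ_c) = 0.3326 km × 3280/440 = 2.48 km.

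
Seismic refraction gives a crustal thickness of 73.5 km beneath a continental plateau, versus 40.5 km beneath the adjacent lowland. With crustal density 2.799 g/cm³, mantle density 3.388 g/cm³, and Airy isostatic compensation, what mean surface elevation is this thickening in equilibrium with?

5.74 km

Excess crust Δ = 73.5 km − 40.5 km = 33 km, split between elevation h and root r with h + r = Δ.
Airy balance ρ_c h = (ρ_m − ρ_c) r gives r = h ρ_c/(ρ_m − ρ_c), so h (1 + ρ_c/(ρ_m − ρ_c)) = Δ, i.e. h = Δ (ρ_m − ρ_c)/ρ_m.
h = 33 km × 0.589/3.388 = 5.74 km.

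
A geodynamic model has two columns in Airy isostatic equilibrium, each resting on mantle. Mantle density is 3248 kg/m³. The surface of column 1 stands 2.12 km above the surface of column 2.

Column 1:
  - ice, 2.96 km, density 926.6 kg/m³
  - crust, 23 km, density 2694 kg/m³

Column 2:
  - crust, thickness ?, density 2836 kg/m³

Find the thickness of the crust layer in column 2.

Take the compensation level at the base of the deeper column (depth z_c below the surface of column 1) and equate Σ ρ_i t_i down to z_c; mantle fills any gap and the z_c terms cancel.
Column 1: 2.96×926.6 + 23×2694 + (z_c − 25.96)×3248
Column 2: 2.12×0 + x×2836 + (z_c − 2.12 − 0 − x)×3248
The z_c×3248 term appears on both sides and cancels. Collect the known terms of each column as K = Σ(ρt)_known − 3248 × (depth of known layers): K_1 = 64704.736 − 3248×25.96 = −19613.344; K_2 = 0 − 3248×(2.12 + 0) = −6885.76.
Balance: K_1 = K_2 − x×(3248 − 2836), so x = (K_2 − K_1)/(3248 − 2836) = 12727.6/412 = 30.9 km.

30.9 km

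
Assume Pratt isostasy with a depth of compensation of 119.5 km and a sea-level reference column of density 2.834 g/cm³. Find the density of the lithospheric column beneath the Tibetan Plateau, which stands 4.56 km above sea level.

2.73 g/cm³

Pratt balance: ρ_ref D = ρ (D + h).
ρ = ρ_ref D/(D + h) = 2.834 × 119.5 km/(119.5 km + 4.56 km) = 2.73 g/cm³.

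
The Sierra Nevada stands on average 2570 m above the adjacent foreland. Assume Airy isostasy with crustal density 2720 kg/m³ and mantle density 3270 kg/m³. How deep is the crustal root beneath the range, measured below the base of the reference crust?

12700 m

Equating mass per unit area of the two columns: the weight of the topography is balanced by the buoyancy of the root, ρ_c h = (ρ_m − ρ_c) r.
r = h · ρ_c / (ρ_m − ρ_c) = 2570 m × 2720 / (3270 − 2720) = 12700 m.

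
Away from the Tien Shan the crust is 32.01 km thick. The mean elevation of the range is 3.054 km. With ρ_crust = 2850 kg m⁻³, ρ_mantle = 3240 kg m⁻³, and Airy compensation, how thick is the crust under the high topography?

57.4 km

Root depth r = h ρ_c / (ρ_m − ρ_c) = 3.054 km × 2850 / 390 = 22.32 km.
Total thickness = T + h + r = 32.01 km + 3.054 km + 22.32 km = 57.4 km.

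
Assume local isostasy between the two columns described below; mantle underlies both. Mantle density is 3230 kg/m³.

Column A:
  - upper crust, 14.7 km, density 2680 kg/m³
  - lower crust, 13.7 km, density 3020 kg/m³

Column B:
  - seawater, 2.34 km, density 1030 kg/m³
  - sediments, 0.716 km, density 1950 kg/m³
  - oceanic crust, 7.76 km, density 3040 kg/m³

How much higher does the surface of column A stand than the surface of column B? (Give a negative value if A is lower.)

1.06 km

For any compensation level in the mantle, the mantle terms cancel and isostasy reduces to e = (Σt_A − Σt_B) − (Σ(ρt)_A − Σ(ρt)_B) / ρ_m.
Σt_A = 28.4 km; Σt_B = 10.816 km; Σ(ρt)_A = 80770; Σ(ρt)_B = 27396.8 (in km·kg/m³).
e = (28.4 − 10.816) − (80770 − 27396.8) / 3230 = 1.06 km.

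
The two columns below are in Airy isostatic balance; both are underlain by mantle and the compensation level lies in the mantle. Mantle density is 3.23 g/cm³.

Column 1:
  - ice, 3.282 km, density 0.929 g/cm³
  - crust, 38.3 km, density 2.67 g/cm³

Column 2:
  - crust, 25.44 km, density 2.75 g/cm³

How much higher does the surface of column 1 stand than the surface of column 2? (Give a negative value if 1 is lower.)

5.2 km

For any compensation level in the mantle, the mantle terms cancel and isostasy reduces to e = (Σt_1 − Σt_2) − (Σ(ρt)_1 − Σ(ρt)_2) / ρ_m.
Σt_1 = 41.582 km; Σt_2 = 25.44 km; Σ(ρt)_1 = 105.309978; Σ(ρt)_2 = 69.96 (in km·g/cm³).
e = (41.582 − 25.44) − (105.309978 − 69.96) / 3.23 = 5.2 km.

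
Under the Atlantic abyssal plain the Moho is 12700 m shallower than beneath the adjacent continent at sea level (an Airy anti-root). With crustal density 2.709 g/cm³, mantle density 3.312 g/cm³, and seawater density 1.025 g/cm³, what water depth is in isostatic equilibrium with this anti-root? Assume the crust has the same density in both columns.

4550 m

Replacing a thickness d of crust by seawater at the top must be balanced by replacing crust with mantle at the base: d (ρ_c − ρ_w) = a (ρ_m − ρ_c).
d = a (ρ_m − ρ_c)/(ρ_c − ρ_w) = 12700 m × 0.603/1.684 = 4550 m.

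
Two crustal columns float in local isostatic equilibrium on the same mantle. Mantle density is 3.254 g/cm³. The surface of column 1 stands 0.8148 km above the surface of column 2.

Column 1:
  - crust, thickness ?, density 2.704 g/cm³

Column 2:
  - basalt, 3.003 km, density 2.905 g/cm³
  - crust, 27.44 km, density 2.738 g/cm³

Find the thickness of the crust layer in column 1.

32.5 km

Take the compensation level at the base of the deeper column (depth z_c below the surface of column 1) and equate Σ ρ_i t_i down to z_c; mantle fills any gap and the z_c terms cancel.
Column 1: x×2.704 + (z_c − 0 − x)×3.254
Column 2: 0.8148×0 + 3.003×2.905 + 27.44×2.738 + (z_c − 0.8148 − 30.443)×3.254
The z_c×3.254 term appears on both sides and cancels. Collect the known terms of each column as K = Σ(ρt)_known − 3.254 × (depth of known layers): K_1 = 0 − 3.254×0 = 0; K_2 = 83.854435 − 3.254×(0.8148 + 30.443) = −17.8584462.
Balance: K_1 − x×(3.254 − 2.704) = K_2, so x = (K_1 − K_2)/(3.254 − 2.704) = 17.8584/0.55 = 32.5 km.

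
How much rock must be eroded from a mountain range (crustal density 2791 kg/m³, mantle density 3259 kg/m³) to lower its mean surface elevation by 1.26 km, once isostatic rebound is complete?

Net drop Δ = e − u = e − e ρ_c/ρ_m = e (ρ_m − ρ_c)/ρ_m.
e = Δ ρ_m/(ρ_m − ρ_c) = 1.26 km × 3259/468 = 8.77 km.

8.77 km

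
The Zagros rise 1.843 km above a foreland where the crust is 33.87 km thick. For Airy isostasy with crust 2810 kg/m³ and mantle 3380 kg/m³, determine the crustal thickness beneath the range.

Root depth r = h ρ_c / (ρ_m − ρ_c) = 1.843 km × 2810 / 570 = 9.086 km.
Total thickness = T + h + r = 33.87 km + 1.843 km + 9.086 km = 44.8 km.

44.8 km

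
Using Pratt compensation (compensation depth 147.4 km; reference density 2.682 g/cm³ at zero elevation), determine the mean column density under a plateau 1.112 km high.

2.66 g/cm³

Pratt balance: ρ_ref D = ρ (D + h).
ρ = ρ_ref D/(D + h) = 2.682 × 147.4 km/(147.4 km + 1.112 km) = 2.66 g/cm³.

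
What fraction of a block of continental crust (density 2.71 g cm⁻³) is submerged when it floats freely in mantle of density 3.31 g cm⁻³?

Submerged fraction = ρ_obj/ρ_fluid = 2.71/3.31 = 81.9%.

81.9%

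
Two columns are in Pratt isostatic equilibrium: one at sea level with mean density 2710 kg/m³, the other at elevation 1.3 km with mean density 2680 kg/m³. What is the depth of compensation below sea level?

116 km

ρ_ref D = ρ (D + h) → D (ρ_ref − ρ) = ρ h.
D = ρ h/(ρ_ref − ρ) = 2680 × 1.3 km/(2710 − 2680) = 116 km.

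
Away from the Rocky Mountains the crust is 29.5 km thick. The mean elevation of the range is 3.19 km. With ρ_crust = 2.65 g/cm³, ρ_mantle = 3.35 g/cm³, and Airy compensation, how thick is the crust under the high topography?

Root depth r = h ρ_c / (ρ_m − ρ_c) = 3.19 km × 2.65 / 0.7 = 12.08 km.
Total thickness = T + h + r = 29.5 km + 3.19 km + 12.08 km = 44.8 km.

44.8 km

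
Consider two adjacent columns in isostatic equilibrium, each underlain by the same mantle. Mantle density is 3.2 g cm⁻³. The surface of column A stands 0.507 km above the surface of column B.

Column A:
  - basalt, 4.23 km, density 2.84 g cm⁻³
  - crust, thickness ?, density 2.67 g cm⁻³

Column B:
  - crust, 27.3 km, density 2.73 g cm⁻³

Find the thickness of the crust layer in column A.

Take the compensation level at the base of the deeper column (depth z_c below the surface of column A) and equate Σ ρ_i t_i down to z_c; mantle fills any gap and the z_c terms cancel.
Column A: 4.23×2.84 + x×2.67 + (z_c − 4.23 − x)×3.2
Column B: 0.507×0 + 27.3×2.73 + (z_c − 0.507 − 27.3)×3.2
The z_c×3.2 term appears on both sides and cancels. Collect the known terms of each column as K = Σ(ρt)_known − 3.2 × (depth of known layers): K_A = 12.0132 − 3.2×4.23 = −1.5228; K_B = 74.529 − 3.2×(0.507 + 27.3) = −14.4534.
Balance: K_A − x×(3.2 − 2.67) = K_B, so x = (K_A − K_B)/(3.2 − 2.67) = 12.9306/0.53 = 24.4 km.

24.4 km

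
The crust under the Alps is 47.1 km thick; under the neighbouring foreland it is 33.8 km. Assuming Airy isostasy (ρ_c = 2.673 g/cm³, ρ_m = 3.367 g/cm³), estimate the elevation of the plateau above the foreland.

2.74 km

Excess crust Δ = 47.1 km − 33.8 km = 13.3 km, split between elevation h and root r with h + r = Δ.
Airy balance ρ_c h = (ρ_m − ρ_c) r gives r = h ρ_c/(ρ_m − ρ_c), so h (1 + ρ_c/(ρ_m − ρ_c)) = Δ, i.e. h = Δ (ρ_m − ρ_c)/ρ_m.
h = 13.3 km × 0.694/3.367 = 2.74 km.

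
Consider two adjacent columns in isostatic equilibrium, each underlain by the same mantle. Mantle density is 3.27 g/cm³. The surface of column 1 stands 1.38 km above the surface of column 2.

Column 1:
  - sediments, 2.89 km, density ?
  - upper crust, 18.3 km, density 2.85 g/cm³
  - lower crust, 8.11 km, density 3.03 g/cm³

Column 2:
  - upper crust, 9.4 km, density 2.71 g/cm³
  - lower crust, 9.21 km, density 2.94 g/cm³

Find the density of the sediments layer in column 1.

2.17 g/cm³

Take the compensation level at the base of the deeper column (depth z_c below the surface of column 1) and equate Σ ρ_i t_i down to z_c; mantle fills any gap and the z_c terms cancel.
Column 1: 2.89×ρ + 18.3×2.85 + 8.11×3.03 + (z_c − 29.3)×3.27
Column 2: 1.38×0 + 9.4×2.71 + 9.21×2.94 + (z_c − 1.38 − 18.61)×3.27
The z_c×3.27 term appears on both sides and cancels. Collect the known terms of each column as K = Σ(ρt)_known − 3.27 × (depth of known layers): K_1 = 76.7283 − 3.27×29.3 = −19.0827; K_2 = 52.5514 − 3.27×(1.38 + 18.61) = −12.8159.
Balance: K_1 + 2.89×ρ = K_2, so ρ = (K_2 − K_1)/2.89 = 6.2668/2.89 = 2.17 g/cm³.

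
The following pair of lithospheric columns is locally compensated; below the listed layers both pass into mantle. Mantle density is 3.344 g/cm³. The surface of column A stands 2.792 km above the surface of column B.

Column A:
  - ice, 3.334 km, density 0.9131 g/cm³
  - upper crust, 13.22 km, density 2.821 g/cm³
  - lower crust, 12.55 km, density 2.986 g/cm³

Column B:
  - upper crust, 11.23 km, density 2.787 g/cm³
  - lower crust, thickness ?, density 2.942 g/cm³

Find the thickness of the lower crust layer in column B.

9.75 km

Take the compensation level at the base of the deeper column (depth z_c below the surface of column A) and equate Σ ρ_i t_i down to z_c; mantle fills any gap and the z_c terms cancel.
Column A: 3.334×0.9131 + 13.22×2.821 + 12.55×2.986 + (z_c − 29.104)×3.344
Column B: 2.792×0 + 11.23×2.787 + x×2.942 + (z_c − 2.792 − 11.23 − x)×3.344
The z_c×3.344 term appears on both sides and cancels. Collect the known terms of each column as K = Σ(ρt)_known − 3.344 × (depth of known layers): K_A = 77.8121954 − 3.344×29.104 = −19.5115806; K_B = 31.29801 − 3.344×(2.792 + 11.23) = −15.591558.
Balance: K_A = K_B − x×(3.344 − 2.942), so x = (K_B − K_A)/(3.344 − 2.942) = 3.92002/0.402 = 9.75 km.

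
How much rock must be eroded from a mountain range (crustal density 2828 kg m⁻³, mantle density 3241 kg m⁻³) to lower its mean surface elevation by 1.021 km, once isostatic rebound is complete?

8.01 km

Net drop Δ = e − u = e − e ρ_c/ρ_m = e (ρ_m − ρ_c)/ρ_m.
e = Δ ρ_m/(ρ_m − ρ_c) = 1.021 km × 3241/413 = 8.01 km.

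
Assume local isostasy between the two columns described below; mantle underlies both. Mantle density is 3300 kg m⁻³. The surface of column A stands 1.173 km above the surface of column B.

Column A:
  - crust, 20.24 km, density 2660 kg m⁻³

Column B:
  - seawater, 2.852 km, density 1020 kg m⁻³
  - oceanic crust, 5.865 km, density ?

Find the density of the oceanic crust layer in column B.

2860 kg m⁻³

Take the compensation level at the base of the deeper column (depth z_c below the surface of column A) and equate Σ ρ_i t_i down to z_c; mantle fills any gap and the z_c terms cancel.
Column A: 20.24×2660 + (z_c − 20.24)×3300
Column B: 1.173×0 + 2.852×1020 + 5.865×ρ + (z_c − 1.173 − 8.717)×3300
The z_c×3300 term appears on both sides and cancels. Collect the known terms of each column as K = Σ(ρt)_known − 3300 × (depth of known layers): K_A = 53838.4 − 3300×20.24 = −12953.6; K_B = 2909.04 − 3300×(1.173 + 8.717) = −29727.96.
Balance: K_A = K_B + 5.865×ρ, so ρ = (K_A − K_B)/5.865 = 16774.4/5.865 = 2860 kg m⁻³.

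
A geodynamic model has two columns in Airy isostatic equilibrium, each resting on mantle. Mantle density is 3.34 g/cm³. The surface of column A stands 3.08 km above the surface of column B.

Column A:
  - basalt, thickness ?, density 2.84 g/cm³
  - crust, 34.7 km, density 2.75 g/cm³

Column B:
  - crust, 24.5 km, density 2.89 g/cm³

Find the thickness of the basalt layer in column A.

1.68 km

Take the compensation level at the base of the deeper column (depth z_c below the surface of column A) and equate Σ ρ_i t_i down to z_c; mantle fills any gap and the z_c terms cancel.
Column A: x×2.84 + 34.7×2.75 + (z_c − 34.7 − x)×3.34
Column B: 3.08×0 + 24.5×2.89 + (z_c − 3.08 − 24.5)×3.34
The z_c×3.34 term appears on both sides and cancels. Collect the known terms of each column as K = Σ(ρt)_known − 3.34 × (depth of known layers): K_A = 95.425 − 3.34×34.7 = −20.473; K_B = 70.805 − 3.34×(3.08 + 24.5) = −21.3122.
Balance: K_A − x×(3.34 − 2.84) = K_B, so x = (K_A − K_B)/(3.34 − 2.84) = 0.8392/0.5 = 1.68 km.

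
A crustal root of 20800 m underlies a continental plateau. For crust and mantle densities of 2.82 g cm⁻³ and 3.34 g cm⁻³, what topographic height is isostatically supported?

Equating mass per unit area of the two columns: ρ_c h = (ρ_m − ρ_c) r.
h = r (ρ_m − ρ_c) / ρ_c = 20800 m × (3.34 − 2.82) / 2.82 = 3840 m.

3840 m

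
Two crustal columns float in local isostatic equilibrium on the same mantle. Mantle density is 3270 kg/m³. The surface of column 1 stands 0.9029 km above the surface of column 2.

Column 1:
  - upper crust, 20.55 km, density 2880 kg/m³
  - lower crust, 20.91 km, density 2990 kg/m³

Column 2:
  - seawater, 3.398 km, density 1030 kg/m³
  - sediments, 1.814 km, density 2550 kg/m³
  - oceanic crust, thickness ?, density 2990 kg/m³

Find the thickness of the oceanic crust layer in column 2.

7.14 km

Take the compensation level at the base of the deeper column (depth z_c below the surface of column 1) and equate Σ ρ_i t_i down to z_c; mantle fills any gap and the z_c terms cancel.
Column 1: 20.55×2880 + 20.91×2990 + (z_c − 41.46)×3270
Column 2: 0.9029×0 + 3.398×1030 + 1.814×2550 + x×2990 + (z_c − 0.9029 − 5.212 − x)×3270
The z_c×3270 term appears on both sides and cancels. Collect the known terms of each column as K = Σ(ρt)_known − 3270 × (depth of known layers): K_1 = 121704.9 − 3270×41.46 = −13869.3; K_2 = 8125.64 − 3270×(0.9029 + 5.212) = −11870.083.
Balance: K_1 = K_2 − x×(3270 − 2990), so x = (K_2 − K_1)/(3270 − 2990) = 1999.22/280 = 7.14 km.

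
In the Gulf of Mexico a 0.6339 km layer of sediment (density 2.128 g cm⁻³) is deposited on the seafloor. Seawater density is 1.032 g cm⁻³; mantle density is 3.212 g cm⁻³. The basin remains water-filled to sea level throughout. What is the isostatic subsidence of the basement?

0.319 km

Submarine loading: the sediment displaces seawater, and the subsidence is in turn flooded, so s (ρ_m − ρ_w) = t (ρ_sed − ρ_w).
s = 0.6339 km × (2.128 − 1.032) / (3.212 − 1.032) = 0.319 km.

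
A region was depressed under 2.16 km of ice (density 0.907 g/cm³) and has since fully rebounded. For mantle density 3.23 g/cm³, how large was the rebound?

Removing the load lets mantle flow back in; uplift u satisfies ρ_ice t = ρ_m u.
u = t ρ_ice/ρ_m = 2.16 km × 0.907/3.23 = 0.607 km.

0.607 km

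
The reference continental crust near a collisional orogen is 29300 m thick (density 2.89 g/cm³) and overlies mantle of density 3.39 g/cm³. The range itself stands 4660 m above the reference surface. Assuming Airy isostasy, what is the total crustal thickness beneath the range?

Root depth r = h ρ_c / (ρ_m − ρ_c) = 4660 m × 2.89 / 0.5 = 26930 m.
Total thickness = T + h + r = 29300 m + 4660 m + 26930 m = 60900 m.

60900 m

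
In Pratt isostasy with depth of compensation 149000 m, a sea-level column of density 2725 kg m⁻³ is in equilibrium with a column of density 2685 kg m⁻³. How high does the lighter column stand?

ρ_ref D = ρ (D + h) → h = D (ρ_ref − ρ)/ρ.
h = 149000 m × (2725 − 2685)/2685 = 2220 m.

2220 m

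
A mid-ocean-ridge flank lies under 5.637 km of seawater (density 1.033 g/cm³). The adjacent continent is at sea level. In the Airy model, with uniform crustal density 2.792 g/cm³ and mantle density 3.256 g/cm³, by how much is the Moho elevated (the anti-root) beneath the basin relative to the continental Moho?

Isostatic balance requires: replacing crust with seawater at the top is compensated by replacing crust with mantle at the base: d (ρ_c − ρ_w) = a (ρ_m − ρ_c).
a = d (ρ_c − ρ_w)/(ρ_m − ρ_c) = 5.637 km × 1.759/0.464 = 21.4 km.

21.4 km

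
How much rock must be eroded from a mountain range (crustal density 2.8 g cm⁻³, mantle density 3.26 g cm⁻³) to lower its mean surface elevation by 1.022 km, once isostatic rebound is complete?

7.24 km

Net drop Δ = e − u = e − e ρ_c/ρ_m = e (ρ_m − ρ_c)/ρ_m.
e = Δ ρ_m/(ρ_m − ρ_c) = 1.022 km × 3.26/0.46 = 7.24 km.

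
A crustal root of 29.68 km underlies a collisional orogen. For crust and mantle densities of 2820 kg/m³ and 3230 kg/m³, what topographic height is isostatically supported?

4.32 km

For local isostatic compensation: ρ_c h = (ρ_m − ρ_c) r.
h = r (ρ_m − ρ_c) / ρ_c = 29.68 km × (3230 − 2820) / 2820 = 4.32 km.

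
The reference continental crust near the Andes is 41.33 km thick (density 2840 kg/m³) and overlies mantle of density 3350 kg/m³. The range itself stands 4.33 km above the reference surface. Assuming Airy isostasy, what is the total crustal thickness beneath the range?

Root depth r = h ρ_c / (ρ_m − ρ_c) = 4.33 km × 2840 / 510 = 24.11 km.
Total thickness = T + h + r = 41.33 km + 4.33 km + 24.11 km = 69.8 km.

69.8 km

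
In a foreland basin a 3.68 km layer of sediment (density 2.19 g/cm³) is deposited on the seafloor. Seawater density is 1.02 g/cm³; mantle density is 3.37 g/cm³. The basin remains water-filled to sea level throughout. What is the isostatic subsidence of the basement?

1.83 km

Submarine loading: the sediment displaces seawater, and the subsidence is in turn flooded, so s (ρ_m − ρ_w) = t (ρ_sed − ρ_w).
s = 3.68 km × (2.19 − 1.02) / (3.37 − 1.02) = 1.83 km.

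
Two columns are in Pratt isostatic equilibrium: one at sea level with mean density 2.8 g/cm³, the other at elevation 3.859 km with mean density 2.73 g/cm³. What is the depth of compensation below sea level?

151 km

ρ_ref D = ρ (D + h) → D (ρ_ref − ρ) = ρ h.
D = ρ h/(ρ_ref − ρ) = 2.73 × 3.859 km/(2.8 − 2.73) = 151 km.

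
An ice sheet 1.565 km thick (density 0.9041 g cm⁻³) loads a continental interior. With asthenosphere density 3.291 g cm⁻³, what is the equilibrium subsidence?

0.43 km

Isostatic balance requires: the ice load ρ_ice t is balanced by mantle displaced below, ρ_m s.
s = t ρ_ice / ρ_m = 1.565 km × 0.9041/3.291 = 0.43 km.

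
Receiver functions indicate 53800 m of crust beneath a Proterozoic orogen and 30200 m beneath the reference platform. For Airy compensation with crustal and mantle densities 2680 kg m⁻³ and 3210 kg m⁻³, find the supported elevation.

Excess crust Δ = 53800 m − 30200 m = 23600 m, split between elevation h and root r with h + r = Δ.
Airy balance ρ_c h = (ρ_m − ρ_c) r gives r = h ρ_c/(ρ_m − ρ_c), so h (1 + ρ_c/(ρ_m − ρ_c)) = Δ, i.e. h = Δ (ρ_m − ρ_c)/ρ_m.
h = 23600 m × 530/3210 = 3900 m.

3900 m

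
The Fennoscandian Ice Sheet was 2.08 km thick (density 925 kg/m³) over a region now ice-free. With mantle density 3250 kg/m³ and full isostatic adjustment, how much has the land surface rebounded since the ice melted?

Removing the load lets mantle flow back in; uplift u satisfies ρ_ice t = ρ_m u.
u = t ρ_ice/ρ_m = 2.08 km × 925/3250 = 0.592 km.

0.592 km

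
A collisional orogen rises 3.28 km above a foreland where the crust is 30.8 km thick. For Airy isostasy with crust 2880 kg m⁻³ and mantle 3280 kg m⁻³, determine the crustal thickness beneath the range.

Root depth r = h ρ_c / (ρ_m − ρ_c) = 3.28 km × 2880 / 400 = 23.62 km.
Total thickness = T + h + r = 30.8 km + 3.28 km + 23.62 km = 57.7 km.

57.7 km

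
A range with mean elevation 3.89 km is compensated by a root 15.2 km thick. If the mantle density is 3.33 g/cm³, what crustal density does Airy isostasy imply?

ρ_c h = (ρ_m − ρ_c) r → ρ_c (h + r) = ρ_m r → ρ_c = ρ_m r / (h + r).
ρ_c = 3.33 × 15.2 km / (3.89 km + 15.2 km) = 2.65 g/cm³.

2.65 g/cm³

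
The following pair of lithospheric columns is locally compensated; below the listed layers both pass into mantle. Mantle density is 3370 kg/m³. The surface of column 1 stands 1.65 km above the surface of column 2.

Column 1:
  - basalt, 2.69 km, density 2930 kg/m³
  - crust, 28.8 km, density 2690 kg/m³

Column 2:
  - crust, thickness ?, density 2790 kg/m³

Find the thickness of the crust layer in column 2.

Take the compensation level at the base of the deeper column (depth z_c below the surface of column 1) and equate Σ ρ_i t_i down to z_c; mantle fills any gap and the z_c terms cancel.
Column 1: 2.69×2930 + 28.8×2690 + (z_c − 31.49)×3370
Column 2: 1.65×0 + x×2790 + (z_c − 1.65 − 0 − x)×3370
The z_c×3370 term appears on both sides and cancels. Collect the known terms of each column as K = Σ(ρt)_known − 3370 × (depth of known layers): K_1 = 85353.7 − 3370×31.49 = −20767.6; K_2 = 0 − 3370×(1.65 + 0) = −5560.5.
Balance: K_1 = K_2 − x×(3370 − 2790), so x = (K_2 − K_1)/(3370 − 2790) = 15207.1/580 = 26.2 km.

26.2 km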